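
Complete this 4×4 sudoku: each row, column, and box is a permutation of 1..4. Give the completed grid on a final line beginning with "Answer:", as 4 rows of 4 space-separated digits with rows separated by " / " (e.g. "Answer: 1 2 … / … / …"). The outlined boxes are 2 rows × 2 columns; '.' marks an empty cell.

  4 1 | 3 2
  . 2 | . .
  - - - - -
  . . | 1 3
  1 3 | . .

Step 1. [r2c3∈{4}] r2c3 has the single candidate 4. So r2c3=4.
Step 2. [r3c2∈{4}] r3c2 has the single candidate 4. So r3c2=4.
Step 3. [r4c4∈{4}] nothing but 4 survives at r4c4, so r4c4=4.
Step 4. [r3c1∈{2}] nothing but 2 survives at r3c1, so r3c1=2.
Step 5. [r4c3∈{2}] r4c3 has the single candidate 2 ⇒ r4c3=2.
Step 6. [r2c1∈{3}] only 3 remains possible at r2c1. So r2c1=3.
Step 7. [r2c4∈{1}] only 1 remains possible at r2c4 ⇒ r2c4=1.

Answer: 4 1 3 2 / 3 2 4 1 / 2 4 1 3 / 1 3 2 4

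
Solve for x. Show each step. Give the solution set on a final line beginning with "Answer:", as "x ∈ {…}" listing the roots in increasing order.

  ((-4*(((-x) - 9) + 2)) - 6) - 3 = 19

Step 1. [((-4*(((-x) - 9) + 2)) - 6) - 3 = 19] -3 is outermost — add 3 both sides, so sub: (-4*(((-x) - 9) + 2)) - 6 = 22.
Step 2. [(-4*(((-x) - 9) + 2)) - 6 = 22] -6 is outermost — add 6 both sides, so sub: -4*(((-x) - 9) + 2) = 28.
Step 3. [-4*(((-x) - 9) + 2) = 28] -4·(inner) — divide through by -4 ⇒ div: ((-x) - 9) + 2 = -7.
Step 4. [((-x) - 9) + 2 = -7] +2 is outermost — subtract 2 both sides, so sub: (-x) - 9 = -9.
Step 5. [(-x) - 9 = -9] add 9: x sits inside (… - 9). So sub: -x = 0.
Step 6. [-x = 0] leading − — multiply by −1. So neg: x = 0.

Answer: x ∈ {0}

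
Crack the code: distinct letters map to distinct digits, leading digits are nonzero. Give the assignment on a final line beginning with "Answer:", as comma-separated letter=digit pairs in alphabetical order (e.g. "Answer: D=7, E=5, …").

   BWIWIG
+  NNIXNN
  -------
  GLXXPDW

Step 1. [col 1: G + N ≡ W (mod 10)] no forcing yet in column 1 (carry-in 0); W=8 is free and consistent — try it ⇒ W=8.
Step 2. [col 1: G + N ≡ W (mod 10)] column 1 (G + N ≡ W (mod 10), carry-in 0) doesn't pin N yet; pick N=7 and continue, so N=7.
Step 3. [col 1: G + N ≡ W (mod 10)] in column 1 we have G+N≡W with carry-in 0; given N=7, W=8 and digits 7,8 already taken and all letters distinct, that pins G to 1. So G=1.
Step 4. [col 2: I + N ≡ D (mod 10)] column 2 (I + N ≡ D (mod 10), carry-in 0) doesn't pin I yet; pick I=2 and continue, so I=2.
Step 5. [col 2: I + N ≡ D (mod 10)] column 2: given I=2, N=7, carry-in 0, and digits 1,2,7,8 already taken and all letters distinct, I+N≡D (mod 10) forces D=9. So D=9.
Step 6. [col 3: W + X ≡ P (mod 10)] no forcing yet in column 3 (carry-in 0); X=5 is free and consistent — try it, so X=5.
Step 7. [col 3: W + X ≡ P (mod 10)] column 3 reads W+X+carry(0)=P with W=8, X=5; with digits 1,2,5,7,8,9 already taken and all letters distinct, the only value for P is 3. So P=3.
Step 8. [col 6: B + N ≡ L (mod 10)] column 6 reads B+N+carry(1)=L with N=7; with digits 1,2,3,5,7,8,9 already taken and all letters distinct, the only value for L is 4. So L=4.
Step 9. [col 6: B + N ≡ L (mod 10)] column 6: given N=7, L=4, carry-in 1, and digits 1,2,3,4,5,7,8,9 already taken and all letters distinct, B+N≡L (mod 10) forces B=6, so B=6.

Answer: B=6, D=9, G=1, I=2, L=4, N=7, P=3, W=8, X=5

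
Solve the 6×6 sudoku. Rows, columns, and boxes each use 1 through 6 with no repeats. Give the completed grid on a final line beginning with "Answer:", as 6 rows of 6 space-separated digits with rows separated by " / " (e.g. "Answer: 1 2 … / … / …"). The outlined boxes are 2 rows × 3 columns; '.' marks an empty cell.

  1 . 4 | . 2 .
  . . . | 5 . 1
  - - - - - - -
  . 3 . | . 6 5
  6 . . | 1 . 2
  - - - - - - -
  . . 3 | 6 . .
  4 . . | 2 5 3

Step 1. [r2c5∈{3,4}] 4 has one home in row 2: r2c5, so r2c5=4.
Step 2. [r3c1∈{2}] nothing but 2 survives at r3c1. So r3c1=2.
Step 3. [r5c2∈{1,2,5}] 2 has one home in row 5: r5c2, so r5c2=2.
Step 4. [r2c2∈{6}] r2c2 is down to just 6, so r2c2=6.
Step 5. [r6c2∈{1}] r6c2 has the single candidate 1, so r6c2=1.
Step 6. [r4c3∈{5}] r4c3 is down to just 5, so r4c3=5.
Step 7. [r4c5∈{3}] r4c5's peers cover all but 3, so r4c5=3.
Step 8. [r3c3∈{1}] only 1 remains possible at r3c3 ⇒ r3c3=1.
Step 9. [r5c6∈{4}] only 4 remains possible at r5c6, so r5c6=4.
Step 10. [r5c1∈{5}] r5c1 is down to just 5, so r5c1=5.
Step 11. [r1c4∈{3}] only 3 remains possible at r1c4, so r1c4=3.
Step 12. [r3c4∈{4}] only 4 remains possible at r3c4. So r3c4=4.
Step 13. [r5c5∈{1}] only 1 remains possible at r5c5 ⇒ r5c5=1.
Step 14. [r1c6∈{6}] r1c6's peers cover all but 6. So r1c6=6.
Step 15. [r4c2∈{4}] r4c2's peers cover all but 4. So r4c2=4.
Step 16. [r6c3∈{6}] r6c3's peers cover all but 6, so r6c3=6.
Step 17. [r1c2∈{5}] r1c2 is down to just 5. So r1c2=5.
Step 18. [r2c1∈{3}] only 3 remains possible at r2c1 ⇒ r2c1=3.
Step 19. [r2c3∈{2}] r2c3's peers cover all but 2. So r2c3=2.

Answer: 1 5 4 3 2 6 / 3 6 2 5 4 1 / 2 3 1 4 6 5 / 6 4 5 1 3 2 / 5 2 3 6 1 4 / 4 1 6 2 5 3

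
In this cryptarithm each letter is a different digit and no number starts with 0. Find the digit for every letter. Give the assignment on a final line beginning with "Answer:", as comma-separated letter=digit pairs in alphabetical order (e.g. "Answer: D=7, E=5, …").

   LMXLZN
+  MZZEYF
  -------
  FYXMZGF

Step 1. [col 1: N + F ≡ F (mod 10)] column 1: given nothing yet, carry-in 0, and all letters distinct, none taken yet, N+F≡F (mod 10) forces N=0, so N=0.
Step 2. [col 1: N + F ≡ F (mod 10)] no forcing yet in column 1 (carry-in 0); F=1 is free and consistent — try it. So F=1.
Step 3. [col 2: Z + Y ≡ G (mod 10)] several values work for Y in column 2 (Z + Y ≡ G (mod 10), carry-in 0); try Y=2, so Y=2.
Step 4. [col 2: Z + Y ≡ G (mod 10)] several values work for G in column 2 (Z + Y ≡ G (mod 10), carry-in 0); try G=6, so G=6.
Step 5. [col 2: Z + Y ≡ G (mod 10)] from column 2 (Y=2, G=6, carry-in 0, digits 0,1,2,6 already taken and all letters distinct): Z must equal 4, so Z=4.
Step 6. [col 3: L + E ≡ Z (mod 10)] several values work for E in column 3 (L + E ≡ Z (mod 10), carry-in 0); try E=5. So E=5.
Step 7. [col 3: L + E ≡ Z (mod 10)] in column 3 we have L+E≡Z with carry-in 0; given E=5, Z=4 and digits 0,1,2,4,5,6 already taken and all letters distinct, that pins L to 9, so L=9.
Step 8. [col 4: X + Z ≡ M (mod 10)] several values work for M in column 4 (X + Z ≡ M (mod 10), carry-in 1); try M=3 ⇒ M=3.
Step 9. [col 4: X + Z ≡ M (mod 10)] in column 4 we have X+Z≡M with carry-in 1; given Z=4, M=3 and digits 0,1,2,3,4,5,6,9 already taken and all letters distinct, that pins X to 8 ⇒ X=8.

Answer: E=5, F=1, G=6, L=9, M=3, N=0, X=8, Y=2, Z=4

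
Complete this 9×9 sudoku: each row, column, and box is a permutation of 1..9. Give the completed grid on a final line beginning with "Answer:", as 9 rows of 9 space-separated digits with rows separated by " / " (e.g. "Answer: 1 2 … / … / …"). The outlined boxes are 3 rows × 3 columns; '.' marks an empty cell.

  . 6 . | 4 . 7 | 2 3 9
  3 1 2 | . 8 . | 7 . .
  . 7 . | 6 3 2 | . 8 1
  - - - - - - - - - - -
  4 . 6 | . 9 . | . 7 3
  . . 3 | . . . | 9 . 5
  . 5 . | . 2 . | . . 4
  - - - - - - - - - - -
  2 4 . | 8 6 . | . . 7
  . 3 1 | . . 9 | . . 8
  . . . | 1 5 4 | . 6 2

Step 1. [r6c8∈{1}] only 1 remains possible at r6c8, so r6c8=1.
Step 2. [r5c4∈{7}] r5c4 is down to just 7 ⇒ r5c4=7.
Step 3. [r4c6∈{1,5,8}] r4c6 is the only open cell in row 4 admitting 1 ⇒ r4c6=1.
Step 4. [r9c2∈{8,9}] in col 2, 9 fits only at r9c2. So r9c2=9.
Step 5. [r7c3∈{5}] nothing but 5 survives at r7c3 ⇒ r7c3=5.
Step 6. [r1c3∈{8}] r1c3 is down to just 8. So r1c3=8.
Step 7. [r9c1∈{7,8}] row 9 places 8 nowhere but r9c1 ⇒ r9c1=8.
Step 8. [r2c8∈{4,5}] row 2 places 4 nowhere but r2c8. So r2c8=4.
Step 9. [r7c6∈{3}] r7c6 has the single candidate 3. So r7c6=3.
Step 10. [r9c3∈{7}] only 7 remains possible at r9c3, so r9c3=7.
Step 11. [r6c7∈{6,8}] col 7 places 6 nowhere but r6c7. So r6c7=6.
Step 12. [r4c2∈{2,8}] 2 has one home in row 4: r4c2 ⇒ r4c2=2.
Step 13. [r6c3∈{9}] nothing but 9 survives at r6c3. So r6c3=9.
Step 14. [r3c7∈{5}] r3c7 has the single candidate 5, so r3c7=5.
Step 15. [r2c4∈{5,9}] r2c4 is the only open cell in row 2 admitting 9. So r2c4=9.
Step 16. [r5c2∈{8}] only 8 remains possible at r5c2. So r5c2=8.
Step 17. [r8c1∈{6}] only 6 remains possible at r8c1 ⇒ r8c1=6.
Step 18. [r6c6∈{8}] only 8 remains possible at r6c6 ⇒ r6c6=8.
Step 19. [r2c9∈{6}] r2c9 has the single candidate 6. So r2c9=6.
Step 20. [r4c7∈{8}] only 8 remains possible at r4c7 ⇒ r4c7=8.
Step 21. [r8c8∈{5}] r8c8 is down to just 5. So r8c8=5.
Step 22. [r9c7∈{3}] r9c7's peers cover all but 3. So r9c7=3.
Step 23. [r5c6∈{6}] r5c6 is down to just 6, so r5c6=6.
Step 24. [r6c4∈{3}] r6c4 has the single candidate 3. So r6c4=3.
Step 25. [r3c1∈{9}] r3c1 has the single candidate 9 ⇒ r3c1=9.
Step 26. [r1c5∈{1}] nothing but 1 survives at r1c5, so r1c5=1.
Step 27. [r6c1∈{7}] r6c1 has the single candidate 7, so r6c1=7.
Step 28. [r8c4∈{2}] r8c4's peers cover all but 2. So r8c4=2.
Step 29. [r4c4∈{5}] only 5 remains possible at r4c4, so r4c4=5.
Step 30. [r8c5∈{7}] only 7 remains possible at r8c5, so r8c5=7.
Step 31. [r5c8∈{2}] only 2 remains possible at r5c8 ⇒ r5c8=2.
Step 32. [r7c8∈{9}] only 9 remains possible at r7c8. So r7c8=9.
Step 33. [r5c1∈{1}] r5c1 has the single candidate 1, so r5c1=1.
Step 34. [r8c7∈{4}] r8c7 is down to just 4, so r8c7=4.
Step 35. [r2c6∈{5}] only 5 remains possible at r2c6. So r2c6=5.
Step 36. [r7c7∈{1}] nothing but 1 survives at r7c7, so r7c7=1.
Step 37. [r1c1∈{5}] r1c1 is down to just 5 ⇒ r1c1=5.
Step 38. [r3c3∈{4}] r3c3's peers cover all but 4 ⇒ r3c3=4.
Step 39. [r5c5∈{4}] r5c5 is down to just 4 ⇒ r5c5=4.

Answer: 5 6 8 4 1 7 2 3 9 / 3 1 2 9 8 5 7 4 6 / 9 7 4 6 3 2 5 8 1 / 4 2 6 5 9 1 8 7 3 / 1 8 3 7 4 6 9 2 5 / 7 5 9 3 2 8 6 1 4 / 2 4 5 8 6 3 1 9 7 / 6 3 1 2 7 9 4 5 8 / 8 9 7 1 5 4 3 6 2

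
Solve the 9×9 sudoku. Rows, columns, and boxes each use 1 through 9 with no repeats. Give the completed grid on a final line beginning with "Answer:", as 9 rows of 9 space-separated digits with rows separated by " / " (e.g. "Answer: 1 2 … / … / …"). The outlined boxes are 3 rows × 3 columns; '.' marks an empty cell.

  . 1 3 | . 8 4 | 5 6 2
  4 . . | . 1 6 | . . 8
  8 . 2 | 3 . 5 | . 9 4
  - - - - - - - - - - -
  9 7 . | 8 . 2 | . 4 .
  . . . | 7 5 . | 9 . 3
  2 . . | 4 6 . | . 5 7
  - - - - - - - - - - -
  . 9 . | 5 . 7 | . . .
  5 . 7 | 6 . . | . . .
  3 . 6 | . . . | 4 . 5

Step 1. [r5c6∈{1}] nothing but 1 survives at r5c6 ⇒ r5c6=1.
Step 2. [r3c7∈{1,7}] across row 3, 1 lands solely at r3c7. So r3c7=1.
Step 3. [r6c7∈{8}] r6c7 is down to just 8, so r6c7=8.
Step 4. [r9c8∈{1,2,7,8}] row 9 places 7 nowhere but r9c8 ⇒ r9c8=7.
Step 5. [r4c9∈{1,6}] 1 has one home in box 6: r4c9 ⇒ r4c9=1.
Step 6. [r8c8∈{1,2,3,8}] row 8 places 1 nowhere but r8c8 ⇒ r8c8=1.
Step 7. [r6c6∈{3,9}] across row 6, 9 lands solely at r6c6 ⇒ r6c6=9.
Step 8. [r8c6∈{3,8}] r8c6 is the only open cell in col 6 admitting 3, so r8c6=3.
Step 9. [r8c2∈{2,4,8}] across row 8, 8 lands solely at r8c2, so r8c2=8.
Step 10. [r7c3∈{1,4}] box 7 places 4 nowhere but r7c3, so r7c3=4.
Step 11. [r7c5∈{2}] r7c5's peers cover all but 2 ⇒ r7c5=2.
Step 12. [r2c8∈{3}] only 3 remains possible at r2c8, so r2c8=3.
Step 13. [r1c4∈{9}] only 9 remains possible at r1c4, so r1c4=9.
Step 14. [r8c9∈{9}] r8c9's peers cover all but 9. So r8c9=9.
Step 15. [r7c7∈{3,6}] r7c7 is the only open cell in row 7 admitting 3 ⇒ r7c7=3.
Step 16. [r5c2∈{4,6}] across row 5, 4 lands solely at r5c2. So r5c2=4.
Step 17. [r2c3∈{5,9}] in row 2, 9 fits only at r2c3. So r2c3=9.
Step 18. [r2c4∈{2}] r2c4 has the single candidate 2 ⇒ r2c4=2.
Step 19. [r1c1∈{7}] r1c1's peers cover all but 7. So r1c1=7.
Step 20. [r2c7∈{7}] r2c7's peers cover all but 7, so r2c7=7.
Step 21. [r7c1∈{1}] r7c1 is down to just 1. So r7c1=1.
Step 22. [r9c5∈{9}] r9c5's peers cover all but 9. So r9c5=9.
Step 23. [r3c2∈{6}] only 6 remains possible at r3c2 ⇒ r3c2=6.
Step 24. [r6c3∈{1}] nothing but 1 survives at r6c3 ⇒ r6c3=1.
Step 25. [r3c5∈{7}] only 7 remains possible at r3c5. So r3c5=7.
Step 26. [r4c3∈{5}] r4c3 is down to just 5, so r4c3=5.
Step 27. [r6c2∈{3}] only 3 remains possible at r6c2. So r6c2=3.
Step 28. [r4c7∈{6}] r4c7's peers cover all but 6 ⇒ r4c7=6.
Step 29. [r8c7∈{2}] nothing but 2 survives at r8c7. So r8c7=2.
Step 30. [r5c3∈{8}] only 8 remains possible at r5c3. So r5c3=8.
Step 31. [r4c5∈{3}] r4c5 has the single candidate 3 ⇒ r4c5=3.
Step 32. [r9c2∈{2}] r9c2 is down to just 2. So r9c2=2.
Step 33. [r7c8∈{8}] r7c8's peers cover all but 8, so r7c8=8.
Step 34. [r2c2∈{5}] r2c2 has the single candidate 5 ⇒ r2c2=5.
Step 35. [r8c5∈{4}] only 4 remains possible at r8c5 ⇒ r8c5=4.
Step 36. [r9c4∈{1}] nothing but 1 survives at r9c4. So r9c4=1.
Step 37. [r7c9∈{6}] r7c9 is down to just 6. So r7c9=6.
Step 38. [r5c1∈{6}] only 6 remains possible at r5c1, so r5c1=6.
Step 39. [r5c8∈{2}] r5c8's peers cover all but 2, so r5c8=2.
Step 40. [r9c6∈{8}] r9c6's peers cover all but 8, so r9c6=8.

Answer: 7 1 3 9 8 4 5 6 2 / 4 5 9 2 1 6 7 3 8 / 8 6 2 3 7 5 1 9 4 / 9 7 5 8 3 2 6 4 1 / 6 4 8 7 5 1 9 2 3 / 2 3 1 4 6 9 8 5 7 / 1 9 4 5 2 7 3 8 6 / 5 8 7 6 4 3 2 1 9 / 3 2 6 1 9 8 4 7 5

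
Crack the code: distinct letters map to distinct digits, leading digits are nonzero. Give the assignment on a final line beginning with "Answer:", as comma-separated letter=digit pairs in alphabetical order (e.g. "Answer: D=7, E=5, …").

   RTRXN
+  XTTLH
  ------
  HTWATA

Step 1. [col 1: N + H ≡ A (mod 10)] several values work for A in column 1 (N + H ≡ A (mod 10), carry-in 0); try A=5, so A=5.
Step 2. [col 1: N + H ≡ A (mod 10)] no forcing yet in column 1 (carry-in 0); H=1 is free and consistent — try it ⇒ H=1.
Step 3. [col 1: N + H ≡ A (mod 10)] in column 1 we have N+H≡A with carry-in 0; given H=1, A=5 and digits 1,5 already taken and all letters distinct, that pins N to 4, so N=4.
Step 4. [col 2: X + L ≡ T (mod 10)] no forcing yet in column 2 (carry-in 0); X=7 is free and consistent — try it. So X=7.
Step 5. [col 2: X + L ≡ T (mod 10)] no forcing yet in column 2 (carry-in 0); L=9 is free and consistent — try it ⇒ L=9.
Step 6. [col 2: X + L ≡ T (mod 10)] in column 2 we have X+L≡T with carry-in 0; given X=7, L=9 and digits 1,4,5,7,9 already taken and all letters distinct, that pins T to 6. So T=6.
Step 7. [col 3: R + T ≡ A (mod 10)] column 3 reads R+T+carry(1)=A with T=6, A=5; with digits 1,4,5,6,7,9 already taken and all letters distinct, the only value for R is 8, so R=8.
Step 8. [col 4: T + T ≡ W (mod 10)] in column 4 we have T+T≡W with carry-in 1; given T=6 and digits 1,4,5,6,7,8,9 already taken and all letters distinct, that pins W to 3, so W=3.

Answer: A=5, H=1, L=9, N=4, R=8, T=6, W=3, X=7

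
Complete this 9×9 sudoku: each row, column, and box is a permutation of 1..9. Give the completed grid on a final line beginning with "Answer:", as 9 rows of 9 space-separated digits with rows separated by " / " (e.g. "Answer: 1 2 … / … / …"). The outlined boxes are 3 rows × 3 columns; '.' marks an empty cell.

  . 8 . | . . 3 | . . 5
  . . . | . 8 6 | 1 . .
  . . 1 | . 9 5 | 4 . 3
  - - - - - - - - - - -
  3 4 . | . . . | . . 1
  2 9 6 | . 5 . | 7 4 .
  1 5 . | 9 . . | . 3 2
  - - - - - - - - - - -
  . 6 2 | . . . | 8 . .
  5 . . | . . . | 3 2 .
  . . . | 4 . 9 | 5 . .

Step 1. [r1c5∈{1,2,4,7}] box 2 places 4 nowhere but r1c5. So r1c5=4.
Step 2. [r1c4∈{1,2,7}] in row 1, 1 fits only at r1c4. So r1c4=1.
Step 3. [r9c5∈{1,2,3,6,7}] row 9 places 2 nowhere but r9c5 ⇒ r9c5=2.
Step 4. [r2c3∈{3,4,5,7,9}] r2c3 is the only open cell in row 2 admitting 5 ⇒ r2c3=5.
Step 5. [r8c3∈{4,7,8,9}] 4 has one home in col 3: r8c3, so r8c3=4.
Step 6. [r7c1∈{7,9}] in box 7, 9 fits only at r7c1 ⇒ r7c1=9.
Step 7. [r6c7∈{6}] nothing but 6 survives at r6c7. So r6c7=6.
Step 8. [r6c5∈{7}] r6c5's peers cover all but 7, so r6c5=7.
Step 9. [r6c3∈{8}] r6c3 is down to just 8. So r6c3=8.
Step 10. [r5c9∈{8}] only 8 remains possible at r5c9. So r5c9=8.
Step 11. [r1c3∈{7,9}] in col 3, 9 fits only at r1c3. So r1c3=9.
Step 12. [r8c9∈{6,7,9}] row 8 places 9 nowhere but r8c9 ⇒ r8c9=9.
Step 13. [r2c9∈{7}] only 7 remains possible at r2c9. So r2c9=7.
Step 14. [r3c4∈{2,7}] r3c4 is the only open cell in box 2 admitting 7 ⇒ r3c4=7.
Step 15. [r1c8∈{6}] r1c8 is down to just 6, so r1c8=6.
Step 16. [r4c5∈{6}] r4c5's peers cover all but 6 ⇒ r4c5=6.
Step 17. [r8c5∈{1}] r8c5's peers cover all but 1, so r8c5=1.
Step 18. [r8c2∈{7}] r8c2 has the single candidate 7 ⇒ r8c2=7.
Step 19. [r9c2∈{1,3}] 1 has one home in col 2: r9c2, so r9c2=1.
Step 20. [r8c6∈{8}] r8c6's peers cover all but 8 ⇒ r8c6=8.
Step 21. [r2c4∈{2}] r2c4 is down to just 2 ⇒ r2c4=2.
Step 22. [r7c4∈{3,5}] row 7 places 5 nowhere but r7c4, so r7c4=5.
Step 23. [r9c8∈{7}] nothing but 7 survives at r9c8, so r9c8=7.
Step 24. [r2c8∈{9}] only 9 remains possible at r2c8 ⇒ r2c8=9.
Step 25. [r2c2∈{3}] only 3 remains possible at r2c2 ⇒ r2c2=3.
Step 26. [r4c4∈{8}] r4c4 has the single candidate 8, so r4c4=8.
Step 27. [r4c6∈{2}] r4c6 is down to just 2. So r4c6=2.
Step 28. [r5c6∈{1}] only 1 remains possible at r5c6. So r5c6=1.
Step 29. [r7c8∈{1}] r7c8 is down to just 1. So r7c8=1.
Step 30. [r4c8∈{5}] r4c8 has the single candidate 5, so r4c8=5.
Step 31. [r4c7∈{9}] r4c7's peers cover all but 9, so r4c7=9.
Step 32. [r7c9∈{4}] r7c9's peers cover all but 4 ⇒ r7c9=4.
Step 33. [r3c8∈{8}] only 8 remains possible at r3c8, so r3c8=8.
Step 34. [r8c4∈{6}] r8c4's peers cover all but 6. So r8c4=6.
Step 35. [r9c3∈{3}] r9c3 is down to just 3, so r9c3=3.
Step 36. [r4c3∈{7}] r4c3 is down to just 7 ⇒ r4c3=7.
Step 37. [r9c1∈{8}] only 8 remains possible at r9c1. So r9c1=8.
Step 38. [r6c6∈{4}] nothing but 4 survives at r6c6, so r6c6=4.
Step 39. [r7c6∈{7}] only 7 remains possible at r7c6 ⇒ r7c6=7.
Step 40. [r7c5∈{3}] r7c5's peers cover all but 3, so r7c5=3.
Step 41. [r3c2∈{2}] r3c2 is down to just 2 ⇒ r3c2=2.
Step 42. [r2c1∈{4}] r2c1 has the single candidate 4 ⇒ r2c1=4.
Step 43. [r5c4∈{3}] nothing but 3 survives at r5c4. So r5c4=3.
Step 44. [r3c1∈{6}] r3c1 has the single candidate 6, so r3c1=6.
Step 45. [r9c9∈{6}] nothing but 6 survives at r9c9 ⇒ r9c9=6.
Step 46. [r1c7∈{2}] r1c7 is down to just 2. So r1c7=2.
Step 47. [r1c1∈{7}] r1c1 is down to just 7. So r1c1=7.

Answer: 7 8 9 1 4 3 2 6 5 / 4 3 5 2 8 6 1 9 7 / 6 2 1 7 9 5 4 8 3 / 3 4 7 8 6 2 9 5 1 / 2 9 6 3 5 1 7 4 8 / 1 5 8 9 7 4 6 3 2 / 9 6 2 5 3 7 8 1 4 / 5 7 4 6 1 8 3 2 9 / 8 1 3 4 2 9 5 7 6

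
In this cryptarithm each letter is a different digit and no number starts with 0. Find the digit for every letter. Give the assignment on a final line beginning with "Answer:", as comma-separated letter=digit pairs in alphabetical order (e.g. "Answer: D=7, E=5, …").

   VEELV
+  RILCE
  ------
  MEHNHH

Step 1. [M] M is the leading digit of a 6-digit sum of two 5-digit numbers; the final carry is exactly 1 ⇒ M=1.
Step 2. [col 1: V + E ≡ H (mod 10)] no forcing yet in column 1 (carry-in 0); V=4 is free and consistent — try it. So V=4.
Step 3. [col 1: V + E ≡ H (mod 10)] column 1 (V + E ≡ H (mod 10), carry-in 0) doesn't pin H yet; pick H=6 and continue. So H=6.
Step 4. [col 1: V + E ≡ H (mod 10)] in column 1 we have V+E≡H with carry-in 0; given V=4, H=6 and digits 1,4,6 already taken and all letters distinct, that pins E to 2, so E=2.
Step 5. [col 2: L + C ≡ H (mod 10)] no forcing yet in column 2 (carry-in 0); C=9 is free and consistent — try it. So C=9.
Step 6. [col 2: L + C ≡ H (mod 10)] from column 2 (C=9, H=6, carry-in 0, digits 1,2,4,6,9 already taken and all letters distinct): L must equal 7 ⇒ L=7.
Step 7. [col 3: E + L ≡ N (mod 10)] column 3 reads E+L+carry(1)=N with E=2, L=7; with digits 1,2,4,6,7,9 already taken and all letters distinct, the only value for N is 0 ⇒ N=0.
Step 8. [col 4: E + I ≡ H (mod 10)] in column 4 we have E+I≡H with carry-in 1; given E=2, H=6 and digits 0,1,2,4,6,7,9 already taken and all letters distinct, that pins I to 3 ⇒ I=3.
Step 9. [col 5: V + R ≡ E (mod 10)] column 5 reads V+R+carry(0)=E with V=4, E=2; with digits 0,1,2,3,4,6,7,9 already taken and all letters distinct, the only value for R is 8, so R=8.

Answer: C=9, E=2, H=6, I=3, L=7, M=1, N=0, R=8, V=4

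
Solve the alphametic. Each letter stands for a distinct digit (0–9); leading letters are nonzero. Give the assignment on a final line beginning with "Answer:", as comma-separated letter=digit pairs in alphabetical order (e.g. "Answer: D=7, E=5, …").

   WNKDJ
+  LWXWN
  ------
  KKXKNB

Step 1. [col 1: J + N ≡ B (mod 10)] no forcing yet in column 1 (carry-in 0); N=3 is free and consistent — try it. So N=3.
Step 2. [col 1: J + N ≡ B (mod 10)] J=4 is one option consistent with column 1 (J + N ≡ B (mod 10), carry-in 0) — take it ⇒ J=4.
Step 3. [K] K is the leading digit of a 6-digit sum of two 5-digit numbers; the final carry is exactly 1, so K=1.
Step 4. [col 1: J + N ≡ B (mod 10)] from column 1 (J=4, N=3, carry-in 0, digits 1,3,4 already taken and all letters distinct): B must equal 7 ⇒ B=7.
Step 5. [col 2: D + W ≡ N (mod 10)] no forcing yet in column 2 (carry-in 0); D=8 is free and consistent — try it ⇒ D=8.
Step 6. [col 2: D + W ≡ N (mod 10)] column 2 reads D+W+carry(0)=N with D=8, N=3; with digits 1,3,4,7,8 already taken and all letters distinct, the only value for W is 5. So W=5.
Step 7. [col 3: K + X ≡ K (mod 10)] from column 3 (K=1, carry-in 1, digits 1,3,4,5,7,8 already taken and all letters distinct): X must equal 9, so X=9.
Step 8. [col 5: W + L ≡ K (mod 10)] column 5 reads W+L+carry(0)=K with W=5, K=1; with digits 1,3,4,5,7,8,9 already taken and all letters distinct, the only value for L is 6, so L=6.

Answer: B=7, D=8, J=4, K=1, L=6, N=3, W=5, X=9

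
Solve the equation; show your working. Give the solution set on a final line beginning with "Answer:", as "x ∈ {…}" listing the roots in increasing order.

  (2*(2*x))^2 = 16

Step 1. [(2*(2*x))^2 = 16] √ both sides: 16 ≥ 0 gives two branches, so sqrt: 2*(2*x) = 4 or -4.
Step 2. [2*(2*x) = 4 or -4] LHS = 2·(…); ÷2 both sides ⇒ div: 2*x = 2 or -2.
Step 3. [2*x = 2 or -2] 2 out front; divide by 2, so div: x = 1 or -1.

Answer: x ∈ {-1, 1}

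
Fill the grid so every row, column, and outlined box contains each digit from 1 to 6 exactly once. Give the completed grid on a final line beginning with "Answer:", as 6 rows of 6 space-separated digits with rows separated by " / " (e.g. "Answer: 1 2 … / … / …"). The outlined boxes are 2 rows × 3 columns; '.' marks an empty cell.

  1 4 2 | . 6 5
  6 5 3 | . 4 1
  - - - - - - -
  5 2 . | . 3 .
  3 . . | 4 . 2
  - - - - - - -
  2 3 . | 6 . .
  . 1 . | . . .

Step 1. [r6c4∈{2,3,5}] 5 has one home in col 4: r6c4. So r6c4=5.
Step 2. [r3c3∈{1,4,6}] across row 3, 4 lands solely at r3c3. So r3c3=4.
Step 3. [r4c3∈{1,6}] in col 3, 1 fits only at r4c3. So r4c3=1.
Step 4. [r6c1∈{4}] nothing but 4 survives at r6c1 ⇒ r6c1=4.
Step 5. [r3c6∈{6}] r3c6 is down to just 6 ⇒ r3c6=6.
Step 6. [r4c5∈{5}] nothing but 5 survives at r4c5. So r4c5=5.
Step 7. [r3c4∈{1}] nothing but 1 survives at r3c4, so r3c4=1.
Step 8. [r6c5∈{2}] r6c5 is down to just 2. So r6c5=2.
Step 9. [r5c6∈{4}] r5c6 is down to just 4, so r5c6=4.
Step 10. [r1c4∈{3}] r1c4 has the single candidate 3 ⇒ r1c4=3.
Step 11. [r6c6∈{3}] r6c6 has the single candidate 3, so r6c6=3.
Step 12. [r5c3∈{5}] r5c3's peers cover all but 5 ⇒ r5c3=5.
Step 13. [r6c3∈{6}] nothing but 6 survives at r6c3 ⇒ r6c3=6.
Step 14. [r4c2∈{6}] r4c2's peers cover all but 6, so r4c2=6.
Step 15. [r5c5∈{1}] r5c5's peers cover all but 1 ⇒ r5c5=1.
Step 16. [r2c4∈{2}] r2c4 has the single candidate 2 ⇒ r2c4=2.

Answer: 1 4 2 3 6 5 / 6 5 3 2 4 1 / 5 2 4 1 3 6 / 3 6 1 4 5 2 / 2 3 5 6 1 4 / 4 1 6 5 2 3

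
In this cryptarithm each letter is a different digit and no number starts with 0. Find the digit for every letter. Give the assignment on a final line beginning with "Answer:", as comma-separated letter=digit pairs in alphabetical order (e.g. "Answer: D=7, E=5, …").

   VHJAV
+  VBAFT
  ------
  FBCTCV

Step 1. [col 1: V + T ≡ V (mod 10)] column 1: given nothing yet, carry-in 0, and all letters distinct, none taken yet, V+T≡V (mod 10) forces T=0. So T=0.
Step 2. [col 1: V + T ≡ V (mod 10)] column 1 (V + T ≡ V (mod 10), carry-in 0) doesn't pin V yet; pick V=6 and continue ⇒ V=6.
Step 3. [col 2: A + F ≡ C (mod 10)] A=7 is one option consistent with column 2 (A + F ≡ C (mod 10), carry-in 0) — take it, so A=7.
Step 4. [col 2: A + F ≡ C (mod 10)] several values work for F in column 2 (A + F ≡ C (mod 10), carry-in 0); try F=1. So F=1.
Step 5. [col 2: A + F ≡ C (mod 10)] from column 2 (A=7, F=1, carry-in 0, digits 0,1,6,7 already taken and all letters distinct): C must equal 8, so C=8.
Step 6. [col 3: J + A ≡ T (mod 10)] from column 3 (A=7, T=0, carry-in 0, digits 0,1,6,7,8 already taken and all letters distinct): J must equal 3. So J=3.
Step 7. [col 4: H + B ≡ C (mod 10)] column 4 (H + B ≡ C (mod 10), carry-in 1) doesn't pin H yet; pick H=5 and continue, so H=5.
Step 8. [col 4: H + B ≡ C (mod 10)] from column 4 (H=5, C=8, carry-in 1, digits 0,1,3,5,6,7,8 already taken and all letters distinct): B must equal 2. So B=2.

Answer: A=7, B=2, C=8, F=1, H=5, J=3, T=0, V=6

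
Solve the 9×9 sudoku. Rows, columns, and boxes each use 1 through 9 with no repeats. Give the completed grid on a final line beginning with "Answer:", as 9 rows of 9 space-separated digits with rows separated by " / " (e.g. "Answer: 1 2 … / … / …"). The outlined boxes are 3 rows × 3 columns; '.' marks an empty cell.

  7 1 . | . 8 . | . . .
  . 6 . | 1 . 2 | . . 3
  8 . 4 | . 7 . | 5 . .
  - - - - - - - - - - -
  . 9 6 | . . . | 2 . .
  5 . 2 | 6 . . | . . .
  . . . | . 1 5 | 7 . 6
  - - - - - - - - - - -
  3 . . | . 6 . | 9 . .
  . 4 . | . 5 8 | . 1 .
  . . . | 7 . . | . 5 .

Step 1. [r9c5∈{2,3,4,9}] across col 5, 2 lands solely at r9c5 ⇒ r9c5=2.
Step 2. [r9c2∈{8}] only 8 remains possible at r9c2, so r9c2=8.
Step 3. [r9c9∈{4}] nothing but 4 survives at r9c9. So r9c9=4.
Step 4. [r2c1∈{9}] nothing but 9 survives at r2c1 ⇒ r2c1=9.
Step 5. [r2c5∈{4}] r2c5 has the single candidate 4, so r2c5=4.
Step 6. [r4c5∈{3}] nothing but 3 survives at r4c5, so r4c5=3.
Step 7. [r5c7∈{1,3,4,8}] col 7 places 1 nowhere but r5c7, so r5c7=1.
Step 8. [r6c2∈{3}] r6c2's peers cover all but 3. So r6c2=3.
Step 9. [r5c5∈{9}] r5c5's peers cover all but 9. So r5c5=9.
Step 10. [r5c9∈{8}] r5c9 is down to just 8 ⇒ r5c9=8.
Step 11. [r4c8∈{4}] only 4 remains possible at r4c8 ⇒ r4c8=4.
Step 12. [r5c6∈{4,7}] 4 has one home in row 5: r5c6 ⇒ r5c6=4.
Step 13. [r1c4∈{3,5,9}] across col 4, 5 lands solely at r1c4, so r1c4=5.
Step 14. [r7c8∈{2,7,8}] 8 has one home in row 7: r7c8. So r7c8=8.
Step 15. [r3c2∈{2}] only 2 remains possible at r3c2 ⇒ r3c2=2.
Step 16. [r1c8∈{2,6,9}] in col 8, 2 fits only at r1c8 ⇒ r1c8=2.
Step 17. [r1c9∈{9}] r1c9 has the single candidate 9, so r1c9=9.
Step 18. [r8c1∈{2,6}] r8c1 is the only open cell in col 1 admitting 2. So r8c1=2.
Step 19. [r8c7∈{3,6}] in row 8, 6 fits only at r8c7. So r8c7=6.
Step 20. [r8c4∈{3,9}] row 8 places 3 nowhere but r8c4. So r8c4=3.
Step 21. [r3c6∈{3,6,9}] r3c6 is the only open cell in row 3 admitting 3. So r3c6=3.
Step 22. [r7c6∈{1}] r7c6's peers cover all but 1, so r7c6=1.
Step 23. [r7c2∈{5,7}] 5 has one home in col 2: r7c2, so r7c2=5.
Step 24. [r8c9∈{7}] nothing but 7 survives at r8c9, so r8c9=7.
Step 25. [r9c3∈{1,9}] col 3 places 1 nowhere but r9c3 ⇒ r9c3=1.
Step 26. [r4c4∈{8}] r4c4 is down to just 8, so r4c4=8.
Step 27. [r3c8∈{6}] r3c8 is down to just 6, so r3c8=6.
Step 28. [r2c7∈{8}] r2c7 is down to just 8. So r2c7=8.
Step 29. [r1c6∈{6}] r1c6's peers cover all but 6 ⇒ r1c6=6.
Step 30. [r6c3∈{8}] r6c3 is down to just 8 ⇒ r6c3=8.
Step 31. [r6c4∈{2}] r6c4's peers cover all but 2, so r6c4=2.
Step 32. [r4c6∈{7}] r4c6's peers cover all but 7 ⇒ r4c6=7.
Step 33. [r2c3∈{5}] r2c3 is down to just 5. So r2c3=5.
Step 34. [r2c8∈{7}] only 7 remains possible at r2c8 ⇒ r2c8=7.
Step 35. [r3c9∈{1}] r3c9 has the single candidate 1 ⇒ r3c9=1.
Step 36. [r4c9∈{5}] r4c9 has the single candidate 5, so r4c9=5.
Step 37. [r3c4∈{9}] nothing but 9 survives at r3c4 ⇒ r3c4=9.
Step 38. [r5c8∈{3}] r5c8 is down to just 3, so r5c8=3.
Step 39. [r4c1∈{1}] r4c1's peers cover all but 1, so r4c1=1.
Step 40. [r9c7∈{3}] r9c7 has the single candidate 3, so r9c7=3.
Step 41. [r8c3∈{9}] nothing but 9 survives at r8c3. So r8c3=9.
Step 42. [r1c3∈{3}] r1c3 has the single candidate 3. So r1c3=3.
Step 43. [r9c1∈{6}] only 6 remains possible at r9c1. So r9c1=6.
Step 44. [r5c2∈{7}] r5c2 has the single candidate 7, so r5c2=7.
Step 45. [r7c9∈{2}] r7c9 is down to just 2 ⇒ r7c9=2.
Step 46. [r1c7∈{4}] nothing but 4 survives at r1c7. So r1c7=4.
Step 47. [r6c8∈{9}] r6c8 has the single candidate 9. So r6c8=9.
Step 48. [r7c3∈{7}] nothing but 7 survives at r7c3. So r7c3=7.
Step 49. [r7c4∈{4}] only 4 remains possible at r7c4 ⇒ r7c4=4.
Step 50. [r9c6∈{9}] nothing but 9 survives at r9c6. So r9c6=9.
Step 51. [r6c1∈{4}] only 4 remains possible at r6c1. So r6c1=4.

Answer: 7 1 3 5 8 6 4 2 9 / 9 6 5 1 4 2 8 7 3 / 8 2 4 9 7 3 5 6 1 / 1 9 6 8 3 7 2 4 5 / 5 7 2 6 9 4 1 3 8 / 4 3 8 2 1 5 7 9 6 / 3 5 7 4 6 1 9 8 2 / 2 4 9 3 5 8 6 1 7 / 6 8 1 7 2 9 3 5 4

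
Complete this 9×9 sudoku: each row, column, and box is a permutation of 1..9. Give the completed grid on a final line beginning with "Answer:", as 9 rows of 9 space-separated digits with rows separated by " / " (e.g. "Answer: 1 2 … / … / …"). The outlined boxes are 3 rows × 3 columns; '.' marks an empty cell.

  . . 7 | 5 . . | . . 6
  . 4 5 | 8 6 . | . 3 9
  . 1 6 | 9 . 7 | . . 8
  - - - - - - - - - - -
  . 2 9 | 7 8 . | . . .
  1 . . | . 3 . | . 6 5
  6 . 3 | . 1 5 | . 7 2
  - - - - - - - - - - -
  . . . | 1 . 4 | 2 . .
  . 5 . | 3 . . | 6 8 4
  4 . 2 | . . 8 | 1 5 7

Step 1. [r1c7∈{4}] r1c7's peers cover all but 4. So r1c7=4.
Step 2. [r1c5∈{2}] r1c5's peers cover all but 2 ⇒ r1c5=2.
Step 3. [r9c2∈{3,6,9}] r9c2 is the only open cell in row 9 admitting 3. So r9c2=3.
Step 4. [r6c2∈{8}] r6c2 is down to just 8, so r6c2=8.
Step 5. [r5c6∈{2,9}] 9 has one home in box 5: r5c6. So r5c6=9.
Step 6. [r1c1∈{3,8,9}] r1c1 is the only open cell in row 1 admitting 8, so r1c1=8.
Step 7. [r7c8∈{9}] r7c8 has the single candidate 9. So r7c8=9.
Step 8. [r7c1∈{7}] r7c1 has the single candidate 7 ⇒ r7c1=7.
Step 9. [r1c8∈{1}] r1c8's peers cover all but 1. So r1c8=1.
Step 10. [r4c9∈{1,3}] r4c9 is the only open cell in row 4 admitting 1, so r4c9=1.
Step 11. [r5c3∈{4}] r5c3 is down to just 4, so r5c3=4.
Step 12. [r9c5∈{9}] nothing but 9 survives at r9c5. So r9c5=9.
Step 13. [r3c8∈{2}] r3c8's peers cover all but 2 ⇒ r3c8=2.
Step 14. [r5c4∈{2}] only 2 remains possible at r5c4 ⇒ r5c4=2.
Step 15. [r5c7∈{8}] r5c7 has the single candidate 8 ⇒ r5c7=8.
Step 16. [r6c7∈{9}] r6c7's peers cover all but 9, so r6c7=9.
Step 17. [r5c2∈{7}] r5c2's peers cover all but 7. So r5c2=7.
Step 18. [r7c3∈{8}] r7c3's peers cover all but 8. So r7c3=8.
Step 19. [r1c6∈{3}] r1c6's peers cover all but 3, so r1c6=3.
Step 20. [r8c1∈{9}] only 9 remains possible at r8c1. So r8c1=9.
Step 21. [r4c7∈{3}] r4c7 is down to just 3. So r4c7=3.
Step 22. [r4c1∈{5}] nothing but 5 survives at r4c1 ⇒ r4c1=5.
Step 23. [r4c6∈{6}] nothing but 6 survives at r4c6, so r4c6=6.
Step 24. [r8c6∈{2}] nothing but 2 survives at r8c6, so r8c6=2.
Step 25. [r1c2∈{9}] r1c2's peers cover all but 9. So r1c2=9.
Step 26. [r3c1∈{3}] nothing but 3 survives at r3c1, so r3c1=3.
Step 27. [r8c3∈{1}] r8c3 has the single candidate 1, so r8c3=1.
Step 28. [r2c1∈{2}] r2c1 is down to just 2, so r2c1=2.
Step 29. [r8c5∈{7}] only 7 remains possible at r8c5, so r8c5=7.
Step 30. [r3c5∈{4}] only 4 remains possible at r3c5 ⇒ r3c5=4.
Step 31. [r4c8∈{4}] only 4 remains possible at r4c8. So r4c8=4.
Step 32. [r7c9∈{3}] only 3 remains possible at r7c9, so r7c9=3.
Step 33. [r7c2∈{6}] nothing but 6 survives at r7c2. So r7c2=6.
Step 34. [r2c6∈{1}] only 1 remains possible at r2c6, so r2c6=1.
Step 35. [r7c5∈{5}] nothing but 5 survives at r7c5 ⇒ r7c5=5.
Step 36. [r3c7∈{5}] only 5 remains possible at r3c7. So r3c7=5.
Step 37. [r6c4∈{4}] r6c4 is down to just 4. So r6c4=4.
Step 38. [r2c7∈{7}] r2c7 has the single candidate 7. So r2c7=7.
Step 39. [r9c4∈{6}] only 6 remains possible at r9c4, so r9c4=6.

Answer: 8 9 7 5 2 3 4 1 6 / 2 4 5 8 6 1 7 3 9 / 3 1 6 9 4 7 5 2 8 / 5 2 9 7 8 6 3 4 1 / 1 7 4 2 3 9 8 6 5 / 6 8 3 4 1 5 9 7 2 / 7 6 8 1 5 4 2 9 3 / 9 5 1 3 7 2 6 8 4 / 4 3 2 6 9 8 1 5 7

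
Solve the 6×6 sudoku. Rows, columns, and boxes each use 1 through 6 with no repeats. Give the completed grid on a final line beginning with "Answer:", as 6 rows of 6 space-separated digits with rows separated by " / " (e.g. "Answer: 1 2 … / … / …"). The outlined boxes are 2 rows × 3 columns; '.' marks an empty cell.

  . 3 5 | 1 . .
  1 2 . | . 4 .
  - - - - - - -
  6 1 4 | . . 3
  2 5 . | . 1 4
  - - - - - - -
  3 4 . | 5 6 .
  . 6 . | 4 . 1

Step 1. [r1c5∈{2}] r1c5 is down to just 2 ⇒ r1c5=2.
Step 2. [r2c3∈{6}] only 6 remains possible at r2c3, so r2c3=6.
Step 3. [r5c6∈{2}] nothing but 2 survives at r5c6, so r5c6=2.
Step 4. [r3c5∈{5}] r3c5 is down to just 5, so r3c5=5.
Step 5. [r6c3∈{2}] r6c3's peers cover all but 2, so r6c3=2.
Step 6. [r1c1∈{4}] r1c1's peers cover all but 4 ⇒ r1c1=4.
Step 7. [r1c6∈{6}] r1c6's peers cover all but 6 ⇒ r1c6=6.
Step 8. [r6c5∈{3}] only 3 remains possible at r6c5. So r6c5=3.
Step 9. [r2c6∈{5}] r2c6's peers cover all but 5, so r2c6=5.
Step 10. [r2c4∈{3}] r2c4 is down to just 3 ⇒ r2c4=3.
Step 11. [r4c4∈{6}] r4c4 is down to just 6 ⇒ r4c4=6.
Step 12. [r4c3∈{3}] r4c3's peers cover all but 3. So r4c3=3.
Step 13. [r3c4∈{2}] r3c4's peers cover all but 2. So r3c4=2.
Step 14. [r5c3∈{1}] r5c3 is down to just 1. So r5c3=1.
Step 15. [r6c1∈{5}] r6c1 has the single candidate 5, so r6c1=5.

Answer: 4 3 5 1 2 6 / 1 2 6 3 4 5 / 6 1 4 2 5 3 / 2 5 3 6 1 4 / 3 4 1 5 6 2 / 5 6 2 4 3 1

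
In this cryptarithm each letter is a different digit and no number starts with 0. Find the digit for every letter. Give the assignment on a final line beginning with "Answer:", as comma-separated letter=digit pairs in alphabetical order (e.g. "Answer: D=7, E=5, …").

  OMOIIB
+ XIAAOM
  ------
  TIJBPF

Step 1. [col 1: B + M ≡ F (mod 10)] several values work for M in column 1 (B + M ≡ F (mod 10), carry-in 0); try M=9. So M=9.
Step 2. [col 1: B + M ≡ F (mod 10)] several values work for B in column 1 (B + M ≡ F (mod 10), carry-in 0); try B=3. So B=3.
Step 3. [col 1: B + M ≡ F (mod 10)] column 1: given B=3, M=9, carry-in 0, and digits 3,9 already taken and all letters distinct, B+M≡F (mod 10) forces F=2. So F=2.
Step 4. [col 2: I + O ≡ P (mod 10)] O=1 is one option consistent with column 2 (I + O ≡ P (mod 10), carry-in 1) — take it, so O=1.
Step 5. [col 2: I + O ≡ P (mod 10)] I=5 is one option consistent with column 2 (I + O ≡ P (mod 10), carry-in 1) — take it, so I=5.
Step 6. [col 2: I + O ≡ P (mod 10)] column 2 reads I+O+carry(1)=P with I=5, O=1; with digits 1,2,3,5,9 already taken and all letters distinct, the only value for P is 7. So P=7.
Step 7. [col 3: I + A ≡ B (mod 10)] column 3: given I=5, B=3, carry-in 0, and digits 1,2,3,5,7,9 already taken and all letters distinct, I+A≡B (mod 10) forces A=8, so A=8.
Step 8. [col 4: O + A ≡ J (mod 10)] column 4: given O=1, A=8, carry-in 1, and digits 1,2,3,5,7,8,9 already taken and all letters distinct, O+A≡J (mod 10) forces J=0. So J=0.
Step 9. [col 6: O + X ≡ T (mod 10)] from column 6 (O=1, carry-in 1, digits 0,1,2,3,5,7,8,9 already taken and all letters distinct): X must equal 4. So X=4.
Step 10. [col 6: O + X ≡ T (mod 10)] in column 6 we have O+X≡T with carry-in 1; given O=1, X=4 and digits 0,1,2,3,4,5,7,8,9 already taken and all letters distinct, that pins T to 6, so T=6.

Answer: A=8, B=3, F=2, I=5, J=0, M=9, O=1, P=7, T=6, X=4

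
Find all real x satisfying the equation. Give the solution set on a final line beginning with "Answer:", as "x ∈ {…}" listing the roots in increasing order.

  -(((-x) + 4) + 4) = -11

Step 1. [-(((-x) + 4) + 4) = -11] flip signs both sides, so neg: ((-x) + 4) + 4 = 11.
Step 2. [((-x) + 4) + 4 = 11] subtract 4: x sits inside (… + 4). So sub: (-x) + 4 = 7.
Step 3. [(-x) + 4 = 7] peel the +4: subtract 4 from each side ⇒ sub: -x = 3.
Step 4. [-x = 3] flip signs both sides ⇒ neg: x = -3.

Answer: x ∈ {-3}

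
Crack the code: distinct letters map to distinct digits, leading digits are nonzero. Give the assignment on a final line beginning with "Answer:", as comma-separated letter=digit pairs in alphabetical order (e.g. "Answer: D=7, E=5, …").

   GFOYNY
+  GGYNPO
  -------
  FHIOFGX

Step 1. [F] the sum has 7 digits but both addends have 6; that extra leading digit F is the final carry, namely 1. So F=1.
Step 2. [col 1: Y + O ≡ X (mod 10)] no forcing yet in column 1 (carry-in 0); X=3 is free and consistent — try it, so X=3.
Step 3. [col 1: Y + O ≡ X (mod 10)] several values work for O in column 1 (Y + O ≡ X (mod 10), carry-in 0); try O=4 ⇒ O=4.
Step 4. [col 1: Y + O ≡ X (mod 10)] from column 1 (O=4, X=3, carry-in 0, digits 1,3,4 already taken and all letters distinct): Y must equal 9 ⇒ Y=9.
Step 5. [col 2: N + P ≡ G (mod 10)] no forcing yet in column 2 (carry-in 1); P=5 is free and consistent — try it, so P=5.
Step 6. [col 2: N + P ≡ G (mod 10)] column 2 (N + P ≡ G (mod 10), carry-in 1) doesn't pin N yet; pick N=2 and continue. So N=2.
Step 7. [col 2: N + P ≡ G (mod 10)] in column 2 we have N+P≡G with carry-in 1; given N=2, P=5 and digits 1,2,3,4,5,9 already taken and all letters distinct, that pins G to 8 ⇒ G=8.
Step 8. [col 5: F + G ≡ I (mod 10)] column 5 reads F+G+carry(1)=I with F=1, G=8; with digits 1,2,3,4,5,8,9 already taken and all letters distinct, the only value for I is 0. So I=0.
Step 9. [col 6: G + G ≡ H (mod 10)] from column 6 (G=8, carry-in 1, digits 0,1,2,3,4,5,8,9 already taken and all letters distinct): H must equal 7, so H=7.

Answer: F=1, G=8, H=7, I=0, N=2, O=4, P=5, X=3, Y=9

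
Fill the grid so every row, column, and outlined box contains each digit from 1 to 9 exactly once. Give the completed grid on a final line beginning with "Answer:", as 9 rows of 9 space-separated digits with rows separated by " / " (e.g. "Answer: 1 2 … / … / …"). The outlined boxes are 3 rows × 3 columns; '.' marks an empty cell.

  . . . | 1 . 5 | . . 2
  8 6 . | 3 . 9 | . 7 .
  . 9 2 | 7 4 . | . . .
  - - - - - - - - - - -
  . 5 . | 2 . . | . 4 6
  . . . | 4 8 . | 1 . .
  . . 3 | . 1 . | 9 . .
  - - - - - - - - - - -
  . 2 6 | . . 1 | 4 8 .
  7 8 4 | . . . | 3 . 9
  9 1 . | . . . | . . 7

Step 1. [r7c9∈{5}] r7c9 is down to just 5 ⇒ r7c9=5.
Step 2. [r3c1∈{1,3,5}] col 1 places 5 nowhere but r3c1 ⇒ r3c1=5.
Step 3. [r1c5∈{6}] nothing but 6 survives at r1c5, so r1c5=6.
Step 4. [r9c7∈{2,6}] 2 has one home in col 7: r9c7, so r9c7=2.
Step 5. [r5c2∈{7}] only 7 remains possible at r5c2 ⇒ r5c2=7.
Step 6. [r4c5∈{3,7,9}] box 5 places 9 nowhere but r4c5. So r4c5=9.
Step 7. [r6c4∈{5,6}] in box 5, 5 fits only at r6c4, so r6c4=5.
Step 8. [r9c8∈{6}] only 6 remains possible at r9c8 ⇒ r9c8=6.
Step 9. [r1c7∈{8}] only 8 remains possible at r1c7 ⇒ r1c7=8.
Step 10. [r1c2∈{3,4}] col 2 places 3 nowhere but r1c2 ⇒ r1c2=3.
Step 11. [r4c6∈{3,7}] r4c6 is the only open cell in row 4 admitting 3 ⇒ r4c6=3.
Step 12. [r5c6∈{6}] nothing but 6 survives at r5c6, so r5c6=6.
Step 13. [r6c8∈{2}] only 2 remains possible at r6c8, so r6c8=2.
Step 14. [r9c5∈{3,5}] across row 9, 3 lands solely at r9c5, so r9c5=3.
Step 15. [r5c9∈{3}] nothing but 3 survives at r5c9, so r5c9=3.
Step 16. [r3c9∈{1}] r3c9's peers cover all but 1, so r3c9=1.
Step 17. [r1c1∈{4}] nothing but 4 survives at r1c1 ⇒ r1c1=4.
Step 18. [r8c6∈{2}] r8c6's peers cover all but 2, so r8c6=2.
Step 19. [r3c6∈{8}] r3c6 is down to just 8, so r3c6=8.
Step 20. [r4c1∈{1}] r4c1 is down to just 1 ⇒ r4c1=1.
Step 21. [r7c5∈{7}] r7c5's peers cover all but 7. So r7c5=7.
Step 22. [r6c1∈{6}] r6c1 has the single candidate 6. So r6c1=6.
Step 23. [r1c8∈{9}] r1c8 is down to just 9, so r1c8=9.
Step 24. [r6c9∈{8}] r6c9 is down to just 8 ⇒ r6c9=8.
Step 25. [r8c5∈{5}] nothing but 5 survives at r8c5, so r8c5=5.
Step 26. [r5c1∈{2}] nothing but 2 survives at r5c1, so r5c1=2.
Step 27. [r7c1∈{3}] r7c1 is down to just 3. So r7c1=3.
Step 28. [r8c8∈{1}] nothing but 1 survives at r8c8, so r8c8=1.
Step 29. [r9c4∈{8}] r9c4's peers cover all but 8 ⇒ r9c4=8.
Step 30. [r4c3∈{8}] r4c3 is down to just 8 ⇒ r4c3=8.
Step 31. [r1c3∈{7}] r1c3's peers cover all but 7 ⇒ r1c3=7.
Step 32. [r5c8∈{5}] nothing but 5 survives at r5c8, so r5c8=5.
Step 33. [r9c6∈{4}] r9c6 has the single candidate 4, so r9c6=4.
Step 34. [r2c9∈{4}] nothing but 4 survives at r2c9. So r2c9=4.
Step 35. [r2c7∈{5}] r2c7 is down to just 5 ⇒ r2c7=5.
Step 36. [r2c3∈{1}] nothing but 1 survives at r2c3. So r2c3=1.
Step 37. [r8c4∈{6}] r8c4's peers cover all but 6. So r8c4=6.
Step 38. [r4c7∈{7}] r4c7 has the single candidate 7, so r4c7=7.
Step 39. [r6c6∈{7}] r6c6 is down to just 7. So r6c6=7.
Step 40. [r3c8∈{3}] only 3 remains possible at r3c8 ⇒ r3c8=3.
Step 41. [r2c5∈{2}] r2c5 has the single candidate 2 ⇒ r2c5=2.
Step 42. [r5c3∈{9}] only 9 remains possible at r5c3. So r5c3=9.
Step 43. [r9c3∈{5}] only 5 remains possible at r9c3. So r9c3=5.
Step 44. [r7c4∈{9}] r7c4's peers cover all but 9, so r7c4=9.
Step 45. [r6c2∈{4}] nothing but 4 survives at r6c2, so r6c2=4.
Step 46. [r3c7∈{6}] r3c7 is down to just 6. So r3c7=6.

Answer: 4 3 7 1 6 5 8 9 2 / 8 6 1 3 2 9 5 7 4 / 5 9 2 7 4 8 6 3 1 / 1 5 8 2 9 3 7 4 6 / 2 7 9 4 8 6 1 5 3 / 6 4 3 5 1 7 9 2 8 / 3 2 6 9 7 1 4 8 5 / 7 8 4 6 5 2 3 1 9 / 9 1 5 8 3 4 2 6 7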